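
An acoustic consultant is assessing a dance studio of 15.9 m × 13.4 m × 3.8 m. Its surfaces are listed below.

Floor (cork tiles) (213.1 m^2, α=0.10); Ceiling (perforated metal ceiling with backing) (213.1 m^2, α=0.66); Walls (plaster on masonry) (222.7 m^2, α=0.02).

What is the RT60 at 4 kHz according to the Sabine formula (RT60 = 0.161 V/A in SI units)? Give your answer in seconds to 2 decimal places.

0.78 s

A = Σ Sᵢαᵢ = 213.1·0.10 + 213.1·0.66 + 222.7·0.02 = 166.410 sabins.
Volume V = 15.9 × 13.4 × 3.8 = 809.628 m³.
T = 0.161 V/A = 0.161·809.628/166.410 = 0.78 s.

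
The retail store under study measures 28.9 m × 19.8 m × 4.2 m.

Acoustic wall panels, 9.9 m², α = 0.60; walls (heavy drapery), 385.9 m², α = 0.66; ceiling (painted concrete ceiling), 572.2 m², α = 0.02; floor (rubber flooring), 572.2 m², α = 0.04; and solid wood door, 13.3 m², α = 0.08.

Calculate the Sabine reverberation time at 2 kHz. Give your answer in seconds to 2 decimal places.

Summing Sᵢαᵢ: 5.940 + 254.694 + 11.444 + 22.888 + 1.064 → A = 296.030 sabins.
V = 28.9·19.8·4.2 = 2403.324 m³.
Sabine: RT60 = 0.161 × 2403.324 / 296.030 = 1.31 s.

1.31 s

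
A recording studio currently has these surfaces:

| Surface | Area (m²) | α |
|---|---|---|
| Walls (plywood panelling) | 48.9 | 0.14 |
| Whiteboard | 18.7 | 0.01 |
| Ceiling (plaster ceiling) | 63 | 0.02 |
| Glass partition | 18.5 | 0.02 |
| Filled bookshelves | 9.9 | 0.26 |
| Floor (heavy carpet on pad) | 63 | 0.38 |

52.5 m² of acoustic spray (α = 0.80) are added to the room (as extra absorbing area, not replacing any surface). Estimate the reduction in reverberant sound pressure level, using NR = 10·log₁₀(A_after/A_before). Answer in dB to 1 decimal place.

3.4 dB

Equivalent absorption area: A_before = 48.9·0.14 + 18.7·0.01 + 63·0.02 + 18.5·0.02 + 9.9·0.26 + 63·0.38 = 35.177 m².
Treatment contributes 52.5·0.80 = 42.000 sabins.
A_after = 35.177 + 42.000 = 77.177 sabins.
Reduction = 10 log₁₀(A_after/A_before) = 10 log₁₀(2.1940) = 3.4 dB.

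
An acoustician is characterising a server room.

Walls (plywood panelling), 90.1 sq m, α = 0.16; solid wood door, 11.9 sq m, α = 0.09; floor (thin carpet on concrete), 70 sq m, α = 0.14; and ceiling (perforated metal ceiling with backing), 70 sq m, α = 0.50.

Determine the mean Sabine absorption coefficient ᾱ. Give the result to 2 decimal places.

0.25

Total surface area S = 242.0 sq m.
A = 90.1·0.16 + 11.9·0.09 + 70·0.14 + 70·0.50 = 60.287 sabins.
ᾱ = A/S = 0.25.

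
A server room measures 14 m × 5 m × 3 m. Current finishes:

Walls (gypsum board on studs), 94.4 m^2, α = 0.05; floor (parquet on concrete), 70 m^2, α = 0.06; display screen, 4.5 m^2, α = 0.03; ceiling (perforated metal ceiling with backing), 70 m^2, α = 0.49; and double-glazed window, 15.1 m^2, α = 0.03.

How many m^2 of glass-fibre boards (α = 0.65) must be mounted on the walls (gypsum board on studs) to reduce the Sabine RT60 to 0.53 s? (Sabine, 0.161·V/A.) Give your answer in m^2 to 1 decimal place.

33.3

Summing Sᵢαᵢ: 4.720 + 4.200 + 0.135 + 34.300 + 0.453 → A₁ = 43.808 sabins.
V = 210 m³. Target absorption A₂ = 0.161 × 210 / 0.53 = 63.792 sabins.
Absorption to add: 63.792 − 43.808 = 19.984 sabins.
Net gain per m^2: Δα = 0.65 − 0.05 = 0.60.
Area = ΔA/Δα = 19.984/0.60 = 33.3 m^2.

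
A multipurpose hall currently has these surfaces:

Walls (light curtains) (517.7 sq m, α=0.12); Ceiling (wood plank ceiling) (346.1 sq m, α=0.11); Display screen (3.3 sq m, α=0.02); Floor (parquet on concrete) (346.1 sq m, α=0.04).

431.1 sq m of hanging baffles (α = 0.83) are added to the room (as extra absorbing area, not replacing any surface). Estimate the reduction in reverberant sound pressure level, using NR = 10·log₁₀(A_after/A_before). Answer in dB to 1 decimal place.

Summing Sᵢαᵢ: 62.124 + 38.071 + 0.066 + 13.844 → A_before = 114.105 sabins.
Added absorption = 431.1 × 0.83 = 357.813 sabins.
New total A_after = 471.918 sabins.
Reduction = 10 log₁₀(A_after/A_before) = 10 log₁₀(4.1358) = 6.2 dB.

6.2 dB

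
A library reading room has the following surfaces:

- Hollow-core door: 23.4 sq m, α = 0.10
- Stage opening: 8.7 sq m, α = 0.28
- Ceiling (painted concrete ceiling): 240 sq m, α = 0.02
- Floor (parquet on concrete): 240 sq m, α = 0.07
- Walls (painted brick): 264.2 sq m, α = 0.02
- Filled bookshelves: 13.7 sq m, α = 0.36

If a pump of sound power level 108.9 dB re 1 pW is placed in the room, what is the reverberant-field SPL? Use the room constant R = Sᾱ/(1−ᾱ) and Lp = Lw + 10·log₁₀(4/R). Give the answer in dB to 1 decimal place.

99.1 dB

A = 36.592 sabins; S = 790.0 sq m.
ᾱ = 0.0463, so room constant R = A/(1−ᾱ) = 38.368 sq m.
Lp = Lw + 10 log₁₀(4/R) = 108.9 -9.82 = 99.1 dB.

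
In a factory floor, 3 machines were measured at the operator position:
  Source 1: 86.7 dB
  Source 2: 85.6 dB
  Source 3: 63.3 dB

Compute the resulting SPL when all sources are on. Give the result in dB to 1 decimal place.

Σ 10^(Lᵢ/10) = 8.33e+08.
Back to dB: 10·log₁₀ Σ = 89.2 dB.

89.2 dB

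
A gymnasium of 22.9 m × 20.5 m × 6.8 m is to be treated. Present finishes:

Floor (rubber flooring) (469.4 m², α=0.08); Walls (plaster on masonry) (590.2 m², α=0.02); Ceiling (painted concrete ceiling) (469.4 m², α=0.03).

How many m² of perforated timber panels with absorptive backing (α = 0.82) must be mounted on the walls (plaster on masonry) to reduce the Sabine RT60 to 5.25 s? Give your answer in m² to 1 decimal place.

43.1

Summing Sᵢαᵢ: 37.552 + 11.804 + 14.082 → A₁ = 63.438 sabins.
Required A₂ = 0.161·3192.26/5.25 = 97.896 sabins.
Absorption to add: 97.896 − 63.438 = 34.458 sabins.
Net gain per m²: Δα = 0.82 − 0.02 = 0.80.
Panel area = 34.458 / 0.80 = 43.1 m².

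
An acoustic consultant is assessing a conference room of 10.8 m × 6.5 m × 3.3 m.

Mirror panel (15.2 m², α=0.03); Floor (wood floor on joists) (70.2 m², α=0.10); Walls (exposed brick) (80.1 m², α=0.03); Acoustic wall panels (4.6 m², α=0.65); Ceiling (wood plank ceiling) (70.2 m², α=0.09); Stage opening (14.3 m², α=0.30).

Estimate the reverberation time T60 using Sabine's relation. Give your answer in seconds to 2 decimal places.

1.59 s

A = Σ Sᵢαᵢ = 15.2*0.03 + 70.2*0.10 + 80.1*0.03 + 4.6*0.65 + 70.2*0.09 + 14.3*0.30 = 23.477 sabins.
V = 10.8·6.5·3.3 = 231.66 m³.
T = 0.161 V/A = 0.161·231.66/23.477 = 1.59 s.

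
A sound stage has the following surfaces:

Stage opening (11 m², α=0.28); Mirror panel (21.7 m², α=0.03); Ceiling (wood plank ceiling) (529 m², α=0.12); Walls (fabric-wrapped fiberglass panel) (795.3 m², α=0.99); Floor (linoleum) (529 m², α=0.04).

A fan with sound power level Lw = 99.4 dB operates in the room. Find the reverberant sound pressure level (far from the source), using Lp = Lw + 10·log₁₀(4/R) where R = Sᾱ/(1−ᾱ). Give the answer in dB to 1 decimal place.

Σ(Sᵢαᵢ) = 11·0.28 + 21.7·0.03 + 529·0.12 + 795.3·0.99 + 529·0.04 = 875.718; total area S = 1886.0 m².
ᾱ = 875.718/1886.0 = 0.4643; R = Sᾱ/(1−ᾱ) = 875.718/(1−0.4643) = 1634.717 m².
Lp = Lw + 10 log₁₀(4/R) = 99.4 -26.11 = 73.3 dB.

73.3 dB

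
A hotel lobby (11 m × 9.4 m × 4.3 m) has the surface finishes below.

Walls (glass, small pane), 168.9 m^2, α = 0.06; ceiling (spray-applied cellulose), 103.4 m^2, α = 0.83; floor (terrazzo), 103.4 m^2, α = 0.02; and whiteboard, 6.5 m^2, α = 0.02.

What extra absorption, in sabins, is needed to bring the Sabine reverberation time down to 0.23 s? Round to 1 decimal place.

213.1 sabins

Summing Sᵢαᵢ: 10.134 + 85.822 + 2.068 + 0.130 → A₁ = 98.154 sabins.
V = 444.62 m³. Required absorption A₂ = 0.161 × 444.62 / 0.23 = 311.234 sabins.
Additional absorption ΔA = 311.234 − 98.154 = 213.1 sabins.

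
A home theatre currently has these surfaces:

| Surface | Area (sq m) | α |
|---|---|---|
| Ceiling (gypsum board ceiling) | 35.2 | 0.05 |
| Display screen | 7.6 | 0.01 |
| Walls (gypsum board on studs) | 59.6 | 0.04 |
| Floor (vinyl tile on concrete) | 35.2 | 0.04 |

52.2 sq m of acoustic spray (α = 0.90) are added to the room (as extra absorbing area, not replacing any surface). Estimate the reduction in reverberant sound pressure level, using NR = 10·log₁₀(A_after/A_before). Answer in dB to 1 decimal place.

9.7 dB

Summing Sᵢαᵢ: 1.760 + 0.076 + 2.384 + 1.408 → A_before = 5.628 sabins.
Added absorption = 52.2 × 0.90 = 46.980 sabins.
A_after = 5.628 + 46.980 = 52.608 sabins.
Reduction = 10 log₁₀(A_after/A_before) = 10 log₁₀(9.3475) = 9.7 dB.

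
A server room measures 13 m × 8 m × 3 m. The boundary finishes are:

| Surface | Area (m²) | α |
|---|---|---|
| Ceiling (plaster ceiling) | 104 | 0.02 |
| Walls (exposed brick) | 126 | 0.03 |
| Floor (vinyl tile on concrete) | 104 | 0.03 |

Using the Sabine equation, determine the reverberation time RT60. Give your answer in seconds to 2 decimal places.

5.59 s

Total absorption A = 104*0.02 + 126*0.03 + 104*0.03
  = 2.080 + 3.780 + 3.120 = 8.980 m² sabins.
Volume V = 13 × 8 × 3 = 312 m³.
T = 0.161 V/A = 0.161·312/8.980 = 5.59 s.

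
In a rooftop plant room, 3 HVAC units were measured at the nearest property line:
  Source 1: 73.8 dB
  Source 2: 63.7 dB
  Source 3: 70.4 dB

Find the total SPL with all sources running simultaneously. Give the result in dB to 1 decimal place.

75.7 dB

Sum in the linear (power) domain: Σ 10^(Lᵢ/10) = 10^(73.8/10) + 10^(63.7/10) + 10^(70.4/10) = 3.73e+07.
L_total = 10·log₁₀(3.73e+07) = 75.7 dB.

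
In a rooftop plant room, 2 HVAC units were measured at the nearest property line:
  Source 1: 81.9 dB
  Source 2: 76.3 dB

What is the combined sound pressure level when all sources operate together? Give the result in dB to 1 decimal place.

Converting to relative power and adding: 10^(81.9/10) + 10^(76.3/10) = 1.975e+08.
L_total = 10·log₁₀(1.975e+08) = 83.0 dB.

83.0 dB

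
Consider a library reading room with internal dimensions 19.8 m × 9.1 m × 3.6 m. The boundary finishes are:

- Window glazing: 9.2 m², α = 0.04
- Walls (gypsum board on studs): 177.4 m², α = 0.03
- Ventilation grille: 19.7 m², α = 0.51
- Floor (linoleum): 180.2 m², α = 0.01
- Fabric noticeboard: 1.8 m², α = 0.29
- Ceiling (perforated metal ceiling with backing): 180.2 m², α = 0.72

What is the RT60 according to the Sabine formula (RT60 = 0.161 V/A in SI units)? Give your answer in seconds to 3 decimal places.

Total absorption A = 9.2×0.04 + 177.4×0.03 + 19.7×0.51 + 180.2×0.01 + 1.8×0.29 + 180.2×0.72
  = 0.368 + 5.322 + 10.047 + 1.802 + 0.522 + 129.744 = 147.805 m² sabins.
Volume V = 19.8 × 9.1 × 3.6 = 648.648 m³.
Sabine: RT60 = 0.161 × 648.648 / 147.805 = 0.707 s.

0.707 sec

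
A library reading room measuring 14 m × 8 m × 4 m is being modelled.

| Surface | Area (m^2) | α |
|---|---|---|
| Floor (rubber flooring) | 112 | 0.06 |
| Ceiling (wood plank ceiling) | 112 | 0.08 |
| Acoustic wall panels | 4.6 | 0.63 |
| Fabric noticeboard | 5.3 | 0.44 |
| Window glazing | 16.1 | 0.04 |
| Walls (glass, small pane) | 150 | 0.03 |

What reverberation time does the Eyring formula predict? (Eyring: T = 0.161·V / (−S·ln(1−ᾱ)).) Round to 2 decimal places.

S = Σ Sᵢ = 400.0 m^2.
Absorption A = 112×0.06 + 112×0.08 + 4.6×0.63 + 5.3×0.44 + 16.1×0.04 + 150×0.03 = 26.054 sabins.
Mean coefficient ᾱ = A/S = 0.0651.
−S·ln(1−ᾱ) = −400.0 × ln(1 − 0.0651) = 26.926.
V = 14 × 8 × 4 = 448 m³.
RT60 = 0.161 × 448 / 26.926 = 2.68 s.

2.68 s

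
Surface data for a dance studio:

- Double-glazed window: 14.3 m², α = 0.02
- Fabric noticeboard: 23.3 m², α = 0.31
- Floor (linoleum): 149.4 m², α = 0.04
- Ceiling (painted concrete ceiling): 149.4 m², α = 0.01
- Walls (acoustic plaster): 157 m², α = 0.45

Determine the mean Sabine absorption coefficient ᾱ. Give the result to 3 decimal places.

0.174

S = Σ Sᵢ = 14.3 + 23.3 + 149.4 + 149.4 + 157 = 493.4 m².
A = 14.3·0.02 + 23.3·0.31 + 149.4·0.04 + 149.4·0.01 + 157·0.45 = 85.629 sabins.
ᾱ = 85.629 / 493.4 = 0.174.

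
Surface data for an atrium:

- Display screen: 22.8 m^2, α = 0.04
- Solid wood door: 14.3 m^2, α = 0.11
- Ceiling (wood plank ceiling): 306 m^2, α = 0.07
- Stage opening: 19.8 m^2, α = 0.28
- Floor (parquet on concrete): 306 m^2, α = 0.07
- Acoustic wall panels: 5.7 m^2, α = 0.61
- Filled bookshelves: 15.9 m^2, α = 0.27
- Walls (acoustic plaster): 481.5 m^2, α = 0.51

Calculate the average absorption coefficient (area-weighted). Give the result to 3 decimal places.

S = Σ Sᵢ = 22.8 + 14.3 + 306 + 19.8 + 306 + 5.7 + 15.9 + 481.5 = 1172.0 m^2.
Weighted sum Σ Sα = 304.204.
ᾱ = A/S = 0.260.

0.260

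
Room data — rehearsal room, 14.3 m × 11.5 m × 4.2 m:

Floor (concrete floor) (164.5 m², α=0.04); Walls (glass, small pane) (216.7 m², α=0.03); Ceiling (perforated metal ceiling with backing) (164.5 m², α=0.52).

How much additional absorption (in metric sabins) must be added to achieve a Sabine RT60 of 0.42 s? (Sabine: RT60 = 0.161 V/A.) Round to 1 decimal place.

Equivalent absorption area: A₁ = 164.5·0.04 + 216.7·0.03 + 164.5·0.52 = 98.621 m².
Target A₂ = 0.161·690.69/0.42 = 264.765 sabins (V = 690.69 m³).
ΔA = A₂ − A₁ = 264.765 − 98.621 = 166.1 sabins.

166.1 sabins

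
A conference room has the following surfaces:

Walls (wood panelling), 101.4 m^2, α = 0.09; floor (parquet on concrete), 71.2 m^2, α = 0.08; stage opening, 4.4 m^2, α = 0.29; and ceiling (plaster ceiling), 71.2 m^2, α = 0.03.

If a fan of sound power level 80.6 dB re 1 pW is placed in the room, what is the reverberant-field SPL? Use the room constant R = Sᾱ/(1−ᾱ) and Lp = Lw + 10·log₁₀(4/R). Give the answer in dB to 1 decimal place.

73.7 dB

Σ(Sᵢαᵢ) = 101.4×0.09 + 71.2×0.08 + 4.4×0.29 + 71.2×0.03 = 18.234; total area S = 248.2 m^2.
ᾱ = 0.0735, so room constant R = A/(1−ᾱ) = 19.681 m^2.
Lp = 80.6 + 10·log₁₀(4/19.681) = 80.6 + (-6.92) = 73.7 dB.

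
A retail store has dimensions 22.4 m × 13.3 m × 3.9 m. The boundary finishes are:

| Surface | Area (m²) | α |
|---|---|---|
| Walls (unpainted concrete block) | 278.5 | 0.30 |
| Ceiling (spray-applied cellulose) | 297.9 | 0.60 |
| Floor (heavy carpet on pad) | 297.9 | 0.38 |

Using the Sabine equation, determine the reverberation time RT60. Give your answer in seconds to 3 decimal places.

0.498 seconds

Equivalent absorption area: A = 278.5*0.30 + 297.9*0.60 + 297.9*0.38 = 375.492 m².
Volume V = 22.4 × 13.3 × 3.9 = 1161.888 m³.
RT60 = 0.161 · V / A = 0.161 × 1161.888 / 375.492 = 0.498 s.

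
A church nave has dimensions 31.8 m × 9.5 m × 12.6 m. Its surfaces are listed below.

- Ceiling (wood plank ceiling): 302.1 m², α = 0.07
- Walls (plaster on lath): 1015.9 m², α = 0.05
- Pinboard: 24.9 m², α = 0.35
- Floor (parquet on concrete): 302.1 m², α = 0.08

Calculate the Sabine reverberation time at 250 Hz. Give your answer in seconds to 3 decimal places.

A = Σ Sᵢαᵢ = 302.1·0.07 + 1015.9·0.05 + 24.9·0.35 + 302.1·0.08 = 104.825 sabins.
V = 31.8·9.5·12.6 = 3806.46 m³.
RT60 = 0.161 · V / A = 0.161 × 3806.46 / 104.825 = 5.846 s.

5.846 s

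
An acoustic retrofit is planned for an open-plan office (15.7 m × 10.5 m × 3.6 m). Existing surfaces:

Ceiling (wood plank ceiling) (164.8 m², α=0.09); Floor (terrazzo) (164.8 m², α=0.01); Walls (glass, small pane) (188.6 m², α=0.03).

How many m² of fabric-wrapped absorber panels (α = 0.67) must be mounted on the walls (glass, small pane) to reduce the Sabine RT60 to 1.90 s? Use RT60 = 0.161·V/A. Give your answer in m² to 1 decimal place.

A₁ = Σ Sᵢαᵢ = 164.8·0.09 + 164.8·0.01 + 188.6·0.03 = 22.138 sabins.
Required A₂ = 0.161·593.46/1.90 = 50.288 sabins.
ΔA needed = 50.288 − 22.138 = 28.150 sabins.
Net gain per m²: Δα = 0.67 − 0.03 = 0.64.
Panel area = 28.150 / 0.64 = 44.0 m².

44.0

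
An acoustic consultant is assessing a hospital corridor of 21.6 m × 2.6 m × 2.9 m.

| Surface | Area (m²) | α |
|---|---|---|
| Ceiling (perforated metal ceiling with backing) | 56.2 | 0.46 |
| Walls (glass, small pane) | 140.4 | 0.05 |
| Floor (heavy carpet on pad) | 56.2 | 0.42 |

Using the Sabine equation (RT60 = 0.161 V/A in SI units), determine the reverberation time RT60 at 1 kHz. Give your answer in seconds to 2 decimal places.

0.46 seconds

A = Σ Sᵢαᵢ = 56.2×0.46 + 140.4×0.05 + 56.2×0.42 = 56.476 sabins.
Room volume: 162.864 m³.
T = 0.161 V/A = 0.161·162.864/56.476 = 0.46 s.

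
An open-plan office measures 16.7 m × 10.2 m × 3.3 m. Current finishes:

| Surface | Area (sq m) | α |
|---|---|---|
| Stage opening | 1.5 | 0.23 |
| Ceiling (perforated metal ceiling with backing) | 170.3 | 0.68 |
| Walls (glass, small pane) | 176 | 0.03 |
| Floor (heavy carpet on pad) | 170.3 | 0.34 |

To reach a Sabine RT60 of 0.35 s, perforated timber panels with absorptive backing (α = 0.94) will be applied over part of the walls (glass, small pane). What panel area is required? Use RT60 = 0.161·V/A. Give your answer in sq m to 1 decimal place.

87.1

Equivalent absorption area: A₁ = 1.5*0.23 + 170.3*0.68 + 176*0.03 + 170.3*0.34 = 179.331 sq m.
V = 562.122 m³. Target absorption A₂ = 0.161 × 562.122 / 0.35 = 258.576 sabins.
ΔA needed = 258.576 − 179.331 = 79.245 sabins.
Each sq m of panel replacing the walls (glass, small pane) adds (0.94 − 0.03) = 0.91 sabins.
Panel area = 79.245 / 0.91 = 87.1 sq m.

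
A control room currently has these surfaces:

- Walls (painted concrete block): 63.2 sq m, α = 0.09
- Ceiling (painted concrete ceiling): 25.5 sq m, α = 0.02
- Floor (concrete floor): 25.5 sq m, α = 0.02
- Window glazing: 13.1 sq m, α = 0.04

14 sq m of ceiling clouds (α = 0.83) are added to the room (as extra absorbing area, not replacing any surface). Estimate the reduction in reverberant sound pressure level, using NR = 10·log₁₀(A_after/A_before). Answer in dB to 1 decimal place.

A_before = Σ Sᵢαᵢ = 63.2*0.09 + 25.5*0.02 + 25.5*0.02 + 13.1*0.04 = 7.232 sabins.
Treatment contributes 14·0.83 = 11.620 sabins.
New total A_after = 18.852 sabins.
Reduction = 10 log₁₀(A_after/A_before) = 10 log₁₀(2.6067) = 4.2 dB.

4.2 dB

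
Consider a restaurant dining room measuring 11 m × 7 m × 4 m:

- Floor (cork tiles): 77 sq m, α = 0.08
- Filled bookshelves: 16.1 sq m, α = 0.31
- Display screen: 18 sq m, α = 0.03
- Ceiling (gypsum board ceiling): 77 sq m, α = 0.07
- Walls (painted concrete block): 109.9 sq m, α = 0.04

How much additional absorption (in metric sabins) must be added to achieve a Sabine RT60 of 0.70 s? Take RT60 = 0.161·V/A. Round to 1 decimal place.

Total absorption A₁ = 77*0.08 + 16.1*0.31 + 18*0.03 + 77*0.07 + 109.9*0.04
  = 6.160 + 4.991 + 0.540 + 5.390 + 4.396 = 21.477 sq m sabins.
For T = 0.70 s, need A₂ = 0.161·V/T = 0.161·308/0.70 = 70.840 sabins.
Shortfall: 70.840 − 21.477 = 49.4 sabins.

49.4 sabins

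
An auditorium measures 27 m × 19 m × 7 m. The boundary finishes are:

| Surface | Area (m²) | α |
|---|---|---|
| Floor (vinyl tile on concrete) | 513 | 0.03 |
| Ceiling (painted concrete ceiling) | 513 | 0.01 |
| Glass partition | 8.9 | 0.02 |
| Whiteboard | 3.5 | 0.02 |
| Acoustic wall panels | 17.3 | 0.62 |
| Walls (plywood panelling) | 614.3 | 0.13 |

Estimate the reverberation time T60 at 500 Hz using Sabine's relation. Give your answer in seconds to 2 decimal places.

5.19 seconds

A = Σ Sᵢαᵢ = 513·0.03 + 513·0.01 + 8.9·0.02 + 3.5·0.02 + 17.3·0.62 + 614.3·0.13 = 111.353 sabins.
Volume V = 27 × 19 × 7 = 3591 m³.
T = 0.161 V/A = 0.161·3591/111.353 = 5.19 s.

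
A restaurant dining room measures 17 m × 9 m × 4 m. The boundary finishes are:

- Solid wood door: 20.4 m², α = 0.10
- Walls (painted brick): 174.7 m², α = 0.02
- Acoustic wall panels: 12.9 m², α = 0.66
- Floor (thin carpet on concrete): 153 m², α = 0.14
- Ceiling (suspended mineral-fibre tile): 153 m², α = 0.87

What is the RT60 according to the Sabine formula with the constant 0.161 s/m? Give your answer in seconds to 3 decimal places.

0.584 sec

Summing Sᵢαᵢ: 2.040 + 3.494 + 8.514 + 21.420 + 133.110 → A = 168.578 sabins.
V = 17·9·4 = 612 m³.
T = 0.161 V/A = 0.161·612/168.578 = 0.584 s.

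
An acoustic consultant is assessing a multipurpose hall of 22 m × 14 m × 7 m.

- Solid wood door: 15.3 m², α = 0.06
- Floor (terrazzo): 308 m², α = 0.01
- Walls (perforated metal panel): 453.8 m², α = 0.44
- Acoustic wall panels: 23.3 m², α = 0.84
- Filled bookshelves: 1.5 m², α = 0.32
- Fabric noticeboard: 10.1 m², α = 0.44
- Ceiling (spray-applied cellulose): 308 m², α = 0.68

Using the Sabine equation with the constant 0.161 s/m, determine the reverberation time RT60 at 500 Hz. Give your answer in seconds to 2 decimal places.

0.79 s

Summing Sᵢαᵢ: 0.918 + 3.080 + 199.672 + 19.572 + 0.480 + 4.444 + 209.440 → A = 437.606 sabins.
V = 22·14·7 = 2156 m³.
Sabine: RT60 = 0.161 × 2156 / 437.606 = 0.79 s.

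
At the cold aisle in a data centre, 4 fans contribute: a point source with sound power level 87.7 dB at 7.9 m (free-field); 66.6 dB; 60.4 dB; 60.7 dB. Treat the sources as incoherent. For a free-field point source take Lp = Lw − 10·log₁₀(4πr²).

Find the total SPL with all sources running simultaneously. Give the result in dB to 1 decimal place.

68.8 dB

Source at 7.9 m: Lp = 87.7 − 10·log₁₀(4π·7.9²) = 87.7 − 10·log₁₀(784.267) = 58.8 dB.
Σ 10^(Lᵢ/10) = 7.601e+06.
L_total = 10·log₁₀(7.601e+06) = 68.8 dB.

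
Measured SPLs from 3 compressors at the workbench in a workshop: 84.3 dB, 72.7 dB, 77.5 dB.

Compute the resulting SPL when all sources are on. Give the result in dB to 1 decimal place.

Converting to relative power and adding: 10^(84.3/10) + 10^(72.7/10) + 10^(77.5/10) = 3.44e+08.
L_total = 10·log₁₀(3.44e+08) = 85.4 dB.

85.4 dB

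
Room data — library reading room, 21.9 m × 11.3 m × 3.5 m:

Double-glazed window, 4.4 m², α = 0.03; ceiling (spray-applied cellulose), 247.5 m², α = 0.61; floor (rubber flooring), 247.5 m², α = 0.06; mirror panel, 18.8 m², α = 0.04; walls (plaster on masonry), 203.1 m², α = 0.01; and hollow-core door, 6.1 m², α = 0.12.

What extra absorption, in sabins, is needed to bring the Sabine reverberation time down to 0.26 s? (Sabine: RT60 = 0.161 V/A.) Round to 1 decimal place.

366.9 sabins

Equivalent absorption area: A₁ = 4.4*0.03 + 247.5*0.61 + 247.5*0.06 + 18.8*0.04 + 203.1*0.01 + 6.1*0.12 = 169.472 m².
For T = 0.26 s, need A₂ = 0.161·V/T = 0.161·866.145/0.26 = 536.344 sabins.
ΔA = A₂ − A₁ = 536.344 − 169.472 = 366.9 sabins.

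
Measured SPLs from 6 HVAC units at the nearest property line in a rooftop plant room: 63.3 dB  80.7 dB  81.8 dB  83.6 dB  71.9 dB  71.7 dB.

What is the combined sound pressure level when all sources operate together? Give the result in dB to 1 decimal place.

87.2 dB

Sum in the linear (power) domain: Σ 10^(Lᵢ/10) = 10^(63.3/10) + 10^(80.7/10) + 10^(81.8/10) + 10^(83.6/10) + 10^(71.9/10) + 10^(71.7/10) = 5.303e+08.
L_total = 10·log₁₀(5.303e+08) = 87.2 dB.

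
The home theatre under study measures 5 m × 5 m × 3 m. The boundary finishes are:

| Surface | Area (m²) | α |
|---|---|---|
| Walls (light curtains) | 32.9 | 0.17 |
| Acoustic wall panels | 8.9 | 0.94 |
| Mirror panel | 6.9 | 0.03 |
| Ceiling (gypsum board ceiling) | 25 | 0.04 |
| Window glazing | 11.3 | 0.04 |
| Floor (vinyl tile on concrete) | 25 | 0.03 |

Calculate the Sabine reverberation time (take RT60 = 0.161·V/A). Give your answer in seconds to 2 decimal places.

0.74 s

Total absorption A = 32.9*0.17 + 8.9*0.94 + 6.9*0.03 + 25*0.04 + 11.3*0.04 + 25*0.03
  = 5.593 + 8.366 + 0.207 + 1.000 + 0.452 + 0.750 = 16.368 m² sabins.
V = 5·5·3 = 75 m³.
RT60 = 0.161 · V / A = 0.161 × 75 / 16.368 = 0.74 s.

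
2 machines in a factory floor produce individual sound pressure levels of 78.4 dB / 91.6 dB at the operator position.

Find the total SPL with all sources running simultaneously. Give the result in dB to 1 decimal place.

91.8 dB

Sum in the linear (power) domain: Σ 10^(Lᵢ/10) = 10^(78.4/10) + 10^(91.6/10) = 1.515e+09.
Combined level = 10 log₁₀(1.515e+09) = 91.8 dB.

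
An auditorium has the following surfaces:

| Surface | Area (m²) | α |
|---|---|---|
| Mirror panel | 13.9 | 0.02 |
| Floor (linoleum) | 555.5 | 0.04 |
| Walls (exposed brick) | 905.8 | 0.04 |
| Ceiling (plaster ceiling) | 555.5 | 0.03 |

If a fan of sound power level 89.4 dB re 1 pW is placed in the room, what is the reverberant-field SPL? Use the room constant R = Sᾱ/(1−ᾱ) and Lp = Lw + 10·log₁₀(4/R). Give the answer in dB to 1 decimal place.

76.5 dB

A = 75.395 sabins; S = 2030.7 m².
ᾱ = 0.0371, so room constant R = A/(1−ᾱ) = 78.300 m².
Lp = Lw + 10 log₁₀(4/R) = 89.4 -12.92 = 76.5 dB.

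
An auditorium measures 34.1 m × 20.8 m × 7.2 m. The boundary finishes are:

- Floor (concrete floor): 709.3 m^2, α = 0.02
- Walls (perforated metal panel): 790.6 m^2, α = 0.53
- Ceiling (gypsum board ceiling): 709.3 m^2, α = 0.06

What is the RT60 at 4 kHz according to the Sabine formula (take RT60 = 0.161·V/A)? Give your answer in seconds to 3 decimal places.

Equivalent absorption area: A = 709.3*0.02 + 790.6*0.53 + 709.3*0.06 = 475.762 m^2.
Volume V = 34.1 × 20.8 × 7.2 = 5106.816 m³.
T = 0.161 V/A = 0.161·5106.816/475.762 = 1.728 s.

1.728 s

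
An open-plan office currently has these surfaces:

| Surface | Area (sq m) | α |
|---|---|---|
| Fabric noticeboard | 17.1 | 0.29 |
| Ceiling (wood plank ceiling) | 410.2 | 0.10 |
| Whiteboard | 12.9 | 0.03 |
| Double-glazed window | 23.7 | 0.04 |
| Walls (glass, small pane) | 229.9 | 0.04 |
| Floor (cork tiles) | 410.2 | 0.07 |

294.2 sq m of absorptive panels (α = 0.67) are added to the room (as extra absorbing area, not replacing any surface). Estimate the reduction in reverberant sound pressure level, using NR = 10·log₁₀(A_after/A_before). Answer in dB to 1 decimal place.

5.2 dB

Equivalent absorption area: A_before = 17.1·0.29 + 410.2·0.10 + 12.9·0.03 + 23.7·0.04 + 229.9·0.04 + 410.2·0.07 = 85.224 sq m.
Added absorption = 294.2 × 0.67 = 197.114 sabins.
A_after = 85.224 + 197.114 = 282.338 sabins.
Reduction = 10 log₁₀(A_after/A_before) = 10 log₁₀(3.3129) = 5.2 dB.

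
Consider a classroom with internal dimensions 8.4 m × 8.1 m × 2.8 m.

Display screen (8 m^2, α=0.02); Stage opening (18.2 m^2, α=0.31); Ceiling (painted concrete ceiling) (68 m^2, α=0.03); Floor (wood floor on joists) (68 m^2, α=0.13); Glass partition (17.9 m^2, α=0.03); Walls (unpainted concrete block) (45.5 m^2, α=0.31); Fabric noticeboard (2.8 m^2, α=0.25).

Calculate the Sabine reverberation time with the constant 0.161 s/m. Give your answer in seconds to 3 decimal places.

Equivalent absorption area: A = 8*0.02 + 18.2*0.31 + 68*0.03 + 68*0.13 + 17.9*0.03 + 45.5*0.31 + 2.8*0.25 = 32.024 m^2.
Room volume: 190.512 m³.
RT60 = 0.161 · V / A = 0.161 × 190.512 / 32.024 = 0.958 s.

0.958 sec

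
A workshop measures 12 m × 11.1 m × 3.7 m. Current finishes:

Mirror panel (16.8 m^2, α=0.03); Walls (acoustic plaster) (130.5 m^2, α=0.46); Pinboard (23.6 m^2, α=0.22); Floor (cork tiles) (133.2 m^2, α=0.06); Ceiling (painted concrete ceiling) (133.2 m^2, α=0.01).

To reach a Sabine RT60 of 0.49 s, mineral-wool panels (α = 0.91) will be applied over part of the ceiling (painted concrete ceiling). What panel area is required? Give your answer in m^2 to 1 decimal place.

Total absorption A₁ = 16.8*0.03 + 130.5*0.46 + 23.6*0.22 + 133.2*0.06 + 133.2*0.01
  = 0.504 + 60.030 + 5.192 + 7.992 + 1.332 = 75.050 m^2 sabins.
V = 492.84 m³. Target absorption A₂ = 0.161 × 492.84 / 0.49 = 161.933 sabins.
ΔA needed = 161.933 − 75.050 = 86.883 sabins.
Each m^2 of panel replacing the ceiling (painted concrete ceiling) adds (0.91 − 0.01) = 0.90 sabins.
Area = ΔA/Δα = 86.883/0.90 = 96.5 m^2.

96.5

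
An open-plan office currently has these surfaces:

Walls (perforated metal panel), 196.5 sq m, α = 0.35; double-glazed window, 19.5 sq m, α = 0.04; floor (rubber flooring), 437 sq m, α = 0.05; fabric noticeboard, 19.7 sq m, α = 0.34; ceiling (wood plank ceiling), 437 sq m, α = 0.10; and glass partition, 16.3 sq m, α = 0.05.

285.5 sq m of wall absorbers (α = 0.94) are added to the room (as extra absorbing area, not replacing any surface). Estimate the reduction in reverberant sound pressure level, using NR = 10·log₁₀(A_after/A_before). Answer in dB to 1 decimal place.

Summing Sᵢαᵢ: 68.775 + 0.780 + 21.850 + 6.698 + 43.700 + 0.815 → A_before = 142.618 sabins.
Added absorption = 285.5 × 0.94 = 268.370 sabins.
A_after = 142.618 + 268.370 = 410.988 sabins.
NR = 10·log₁₀(410.988/142.618) = 4.6 dB.

4.6 dB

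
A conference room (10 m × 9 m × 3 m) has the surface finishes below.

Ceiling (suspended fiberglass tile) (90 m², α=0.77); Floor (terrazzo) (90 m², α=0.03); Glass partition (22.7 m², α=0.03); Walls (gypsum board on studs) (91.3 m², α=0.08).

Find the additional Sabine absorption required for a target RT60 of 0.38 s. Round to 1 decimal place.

34.4 sabins

Equivalent absorption area: A₁ = 90*0.77 + 90*0.03 + 22.7*0.03 + 91.3*0.08 = 79.985 m².
V = 270 m³. Required absorption A₂ = 0.161 × 270 / 0.38 = 114.395 sabins.
Shortfall: 114.395 − 79.985 = 34.4 sabins.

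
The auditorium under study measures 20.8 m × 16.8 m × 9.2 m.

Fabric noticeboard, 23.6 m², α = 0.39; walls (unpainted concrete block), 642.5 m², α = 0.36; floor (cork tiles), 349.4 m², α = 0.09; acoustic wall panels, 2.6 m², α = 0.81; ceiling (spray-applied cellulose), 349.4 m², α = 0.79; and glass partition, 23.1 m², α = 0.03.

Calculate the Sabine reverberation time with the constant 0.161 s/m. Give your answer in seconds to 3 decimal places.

0.940 seconds

Summing Sᵢαᵢ: 9.204 + 231.300 + 31.446 + 2.106 + 276.026 + 0.693 → A = 550.775 sabins.
V = 20.8·16.8·9.2 = 3214.848 m³.
T = 0.161 V/A = 0.161·3214.848/550.775 = 0.940 s.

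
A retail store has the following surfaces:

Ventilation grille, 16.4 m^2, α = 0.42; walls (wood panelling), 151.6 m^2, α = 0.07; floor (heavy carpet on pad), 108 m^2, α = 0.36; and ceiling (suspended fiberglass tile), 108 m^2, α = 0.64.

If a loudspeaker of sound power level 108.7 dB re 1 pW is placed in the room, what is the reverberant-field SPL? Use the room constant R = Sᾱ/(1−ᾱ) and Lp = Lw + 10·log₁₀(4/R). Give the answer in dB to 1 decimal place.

92.0 dB

A = 125.500 sabins; S = 384.0 m^2.
ᾱ = 0.3268, so room constant R = A/(1−ᾱ) = 186.423 m^2.
Lp = 108.7 + 10·log₁₀(4/186.423) = 108.7 + (-16.68) = 92.0 dB.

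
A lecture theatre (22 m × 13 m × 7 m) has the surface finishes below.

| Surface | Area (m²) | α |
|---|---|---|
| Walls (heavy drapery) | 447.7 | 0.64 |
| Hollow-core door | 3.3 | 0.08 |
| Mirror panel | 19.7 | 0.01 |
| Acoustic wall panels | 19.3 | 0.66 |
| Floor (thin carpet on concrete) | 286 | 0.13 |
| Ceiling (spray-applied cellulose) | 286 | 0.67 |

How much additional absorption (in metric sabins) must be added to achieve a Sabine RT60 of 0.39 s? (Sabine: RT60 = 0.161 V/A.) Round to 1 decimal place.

Equivalent absorption area: A₁ = 447.7·0.64 + 3.3·0.08 + 19.7·0.01 + 19.3·0.66 + 286·0.13 + 286·0.67 = 528.527 m².
Target A₂ = 0.161·2002/0.39 = 826.467 sabins (V = 2002 m³).
ΔA = A₂ − A₁ = 826.467 − 528.527 = 297.9 sabins.

297.9 sabins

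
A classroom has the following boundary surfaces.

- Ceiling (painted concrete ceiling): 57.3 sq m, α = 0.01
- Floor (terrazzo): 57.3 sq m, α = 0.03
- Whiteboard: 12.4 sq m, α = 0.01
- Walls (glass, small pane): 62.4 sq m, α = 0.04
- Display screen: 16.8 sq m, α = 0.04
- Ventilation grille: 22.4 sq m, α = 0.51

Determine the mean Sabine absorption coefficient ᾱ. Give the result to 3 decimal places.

0.074

S = Σ Sᵢ = 57.3 + 57.3 + 12.4 + 62.4 + 16.8 + 22.4 = 228.6 sq m.
Σ(Sᵢαᵢ) = 57.3·0.01 + 57.3·0.03 + 12.4·0.01 + 62.4·0.04 + 16.8·0.04 + 22.4·0.51 = 17.008.
ᾱ = 17.008 / 228.6 = 0.074.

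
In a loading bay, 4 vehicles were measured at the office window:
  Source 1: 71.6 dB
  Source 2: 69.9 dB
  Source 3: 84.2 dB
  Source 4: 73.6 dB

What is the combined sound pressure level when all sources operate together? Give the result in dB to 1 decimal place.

Σ 10^(Lᵢ/10) = 3.102e+08.
L_total = 10·log₁₀(3.102e+08) = 84.9 dB.

84.9 dB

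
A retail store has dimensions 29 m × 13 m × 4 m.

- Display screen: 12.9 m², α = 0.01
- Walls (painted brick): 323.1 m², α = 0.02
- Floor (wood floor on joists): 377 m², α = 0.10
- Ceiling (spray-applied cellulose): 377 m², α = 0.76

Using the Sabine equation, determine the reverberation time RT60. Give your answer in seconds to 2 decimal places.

Equivalent absorption area: A = 12.9*0.01 + 323.1*0.02 + 377*0.10 + 377*0.76 = 330.811 m².
Volume V = 29 × 13 × 4 = 1508 m³.
RT60 = 0.161 · V / A = 0.161 × 1508 / 330.811 = 0.73 s.

0.73 s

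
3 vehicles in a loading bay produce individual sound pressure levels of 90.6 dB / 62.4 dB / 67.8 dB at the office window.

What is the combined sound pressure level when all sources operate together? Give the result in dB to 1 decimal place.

Converting to relative power and adding: 10^(90.6/10) + 10^(62.4/10) + 10^(67.8/10) = 1.156e+09.
L_total = 10·log₁₀(1.156e+09) = 90.6 dB.

90.6 dB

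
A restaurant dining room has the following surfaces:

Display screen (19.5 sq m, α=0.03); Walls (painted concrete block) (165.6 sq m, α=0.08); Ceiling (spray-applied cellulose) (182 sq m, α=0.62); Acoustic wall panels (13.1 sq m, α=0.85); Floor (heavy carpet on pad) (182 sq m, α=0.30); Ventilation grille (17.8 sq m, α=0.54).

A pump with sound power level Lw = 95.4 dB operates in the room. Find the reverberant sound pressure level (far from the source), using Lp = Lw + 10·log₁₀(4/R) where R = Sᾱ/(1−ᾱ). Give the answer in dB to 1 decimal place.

76.5 dB

Σ(Sᵢαᵢ) = 19.5×0.03 + 165.6×0.08 + 182×0.62 + 13.1×0.85 + 182×0.30 + 17.8×0.54 = 202.020; total area S = 580.0 sq m.
ᾱ = 0.3483, so room constant R = A/(1−ᾱ) = 309.989 sq m.
Lp = 95.4 + 10·log₁₀(4/309.989) = 95.4 + (-18.89) = 76.5 dB.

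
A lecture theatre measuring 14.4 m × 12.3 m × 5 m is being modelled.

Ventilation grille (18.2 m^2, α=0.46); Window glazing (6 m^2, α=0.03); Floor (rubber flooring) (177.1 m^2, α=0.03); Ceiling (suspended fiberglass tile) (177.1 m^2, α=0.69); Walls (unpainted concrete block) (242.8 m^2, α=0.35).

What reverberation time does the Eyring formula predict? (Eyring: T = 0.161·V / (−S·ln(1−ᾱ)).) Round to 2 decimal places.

Total surface area S = 18.2 + 6 + 177.1 + 177.1 + 242.8 = 621.2 m^2.
Absorption A = 18.2×0.46 + 6×0.03 + 177.1×0.03 + 177.1×0.69 + 242.8×0.35 = 221.044 sabins.
Mean coefficient ᾱ = A/S = 0.3558.
Eyring denominator: −S ln(1−ᾱ) = 273.170.
V = 14.4 × 12.3 × 5 = 885.6 m³.
T = 0.161·V/[−S·ln(1−ᾱ)] = 0.161·885.6/273.170 = 0.52 s.

0.52 s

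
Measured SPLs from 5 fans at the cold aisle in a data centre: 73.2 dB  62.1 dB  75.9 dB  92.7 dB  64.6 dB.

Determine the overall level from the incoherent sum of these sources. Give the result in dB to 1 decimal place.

92.8 dB

Sum in the linear (power) domain: Σ 10^(Lᵢ/10) = 10^(73.2/10) + 10^(62.1/10) + 10^(75.9/10) + 10^(92.7/10) + 10^(64.6/10) = 1.926e+09.
Combined level = 10 log₁₀(1.926e+09) = 92.8 dB.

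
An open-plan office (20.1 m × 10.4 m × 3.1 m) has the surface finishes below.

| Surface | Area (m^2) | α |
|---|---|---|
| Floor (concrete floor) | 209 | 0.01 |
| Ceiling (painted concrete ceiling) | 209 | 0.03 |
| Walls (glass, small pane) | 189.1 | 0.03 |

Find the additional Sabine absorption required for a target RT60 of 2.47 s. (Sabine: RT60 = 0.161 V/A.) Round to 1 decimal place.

A₁ = Σ Sᵢαᵢ = 209·0.01 + 209·0.03 + 189.1·0.03 = 14.033 sabins.
V = 648.024 m³. Required absorption A₂ = 0.161 × 648.024 / 2.47 = 42.240 sabins.
Shortfall: 42.240 − 14.033 = 28.2 sabins.

28.2 sabins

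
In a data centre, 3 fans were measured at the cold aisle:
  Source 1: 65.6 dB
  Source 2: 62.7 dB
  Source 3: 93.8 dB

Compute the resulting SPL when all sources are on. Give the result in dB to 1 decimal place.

93.8 dB

Σ 10^(Lᵢ/10) = 2.404e+09.
L_total = 10·log₁₀(2.404e+09) = 93.8 dB.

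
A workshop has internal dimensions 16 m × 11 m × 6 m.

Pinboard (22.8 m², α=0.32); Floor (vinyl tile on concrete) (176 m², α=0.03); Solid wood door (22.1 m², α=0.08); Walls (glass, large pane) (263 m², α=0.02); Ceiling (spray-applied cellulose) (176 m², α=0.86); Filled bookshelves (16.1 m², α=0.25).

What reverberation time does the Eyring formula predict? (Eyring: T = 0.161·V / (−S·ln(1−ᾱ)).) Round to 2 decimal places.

Total surface area S = 22.8 + 176 + 22.1 + 263 + 176 + 16.1 = 676.0 m².
Absorption A = 22.8·0.32 + 176·0.03 + 22.1·0.08 + 263·0.02 + 176·0.86 + 16.1·0.25 = 174.989 sabins.
ᾱ = 174.989 / 676.0 = 0.2589.
Eyring denominator: −S ln(1−ᾱ) = 202.543.
V = 16 × 11 × 6 = 1056 m³.
T = 0.161·V/[−S·ln(1−ᾱ)] = 0.161·1056/202.543 = 0.84 s.

0.84 s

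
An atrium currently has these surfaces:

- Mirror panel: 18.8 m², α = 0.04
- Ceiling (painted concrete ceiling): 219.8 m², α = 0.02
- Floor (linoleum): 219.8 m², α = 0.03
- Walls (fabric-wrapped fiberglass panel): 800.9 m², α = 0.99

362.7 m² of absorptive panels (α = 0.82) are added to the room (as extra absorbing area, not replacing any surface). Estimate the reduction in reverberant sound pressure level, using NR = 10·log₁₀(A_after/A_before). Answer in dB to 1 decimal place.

1.4 dB

Total absorption A_before = 18.8*0.04 + 219.8*0.02 + 219.8*0.03 + 800.9*0.99
  = 0.752 + 4.396 + 6.594 + 792.891 = 804.633 m² sabins.
Added absorption = 362.7 × 0.82 = 297.414 sabins.
A_after = 804.633 + 297.414 = 1102.047 sabins.
Reduction = 10 log₁₀(A_after/A_before) = 10 log₁₀(1.3696) = 1.4 dB.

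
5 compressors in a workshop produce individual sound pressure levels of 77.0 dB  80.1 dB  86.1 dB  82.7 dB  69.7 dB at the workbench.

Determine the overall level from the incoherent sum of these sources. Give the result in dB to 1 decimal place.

88.8 dB

Sum in the linear (power) domain: Σ 10^(Lᵢ/10) = 10^(77.0/10) + 10^(80.1/10) + 10^(86.1/10) + 10^(82.7/10) + 10^(69.7/10) = 7.554e+08.
Combined level = 10 log₁₀(7.554e+08) = 88.8 dB.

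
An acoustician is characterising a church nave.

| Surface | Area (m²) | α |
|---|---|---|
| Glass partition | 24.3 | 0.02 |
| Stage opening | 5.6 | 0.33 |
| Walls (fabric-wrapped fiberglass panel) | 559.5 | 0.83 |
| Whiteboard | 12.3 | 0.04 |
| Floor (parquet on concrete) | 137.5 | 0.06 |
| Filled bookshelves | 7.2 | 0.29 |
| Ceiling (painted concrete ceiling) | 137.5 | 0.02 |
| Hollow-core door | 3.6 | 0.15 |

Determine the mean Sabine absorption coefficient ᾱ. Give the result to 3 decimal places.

Total surface area S = 887.5 m².
A = 24.3×0.02 + 5.6×0.33 + 559.5×0.83 + 12.3×0.04 + 137.5×0.06 + 7.2×0.29 + 137.5×0.02 + 3.6×0.15 = 480.839 sabins.
ᾱ = A/S = 0.542.

0.542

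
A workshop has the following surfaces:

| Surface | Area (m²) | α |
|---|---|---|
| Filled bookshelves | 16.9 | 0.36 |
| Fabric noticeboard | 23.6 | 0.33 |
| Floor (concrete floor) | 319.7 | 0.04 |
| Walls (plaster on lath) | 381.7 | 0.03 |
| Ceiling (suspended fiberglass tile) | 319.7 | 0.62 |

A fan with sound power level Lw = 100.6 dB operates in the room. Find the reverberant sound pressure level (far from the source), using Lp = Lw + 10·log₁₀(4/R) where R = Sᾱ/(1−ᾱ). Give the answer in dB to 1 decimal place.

81.8 dB

Σ(Sᵢαᵢ) = 16.9×0.36 + 23.6×0.33 + 319.7×0.04 + 381.7×0.03 + 319.7×0.62 = 236.325; total area S = 1061.6 m².
ᾱ = 0.2226, so room constant R = A/(1−ᾱ) = 303.994 m².
Lp = 100.6 + 10·log₁₀(4/303.994) = 100.6 + (-18.81) = 81.8 dB.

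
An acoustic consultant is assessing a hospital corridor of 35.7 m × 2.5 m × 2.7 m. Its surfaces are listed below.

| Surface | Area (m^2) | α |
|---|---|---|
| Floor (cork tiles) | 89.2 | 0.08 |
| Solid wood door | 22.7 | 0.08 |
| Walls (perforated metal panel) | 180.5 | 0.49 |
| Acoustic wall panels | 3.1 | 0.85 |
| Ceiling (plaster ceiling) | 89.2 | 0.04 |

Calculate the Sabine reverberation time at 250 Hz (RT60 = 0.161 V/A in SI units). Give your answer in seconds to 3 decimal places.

Equivalent absorption area: A = 89.2×0.08 + 22.7×0.08 + 180.5×0.49 + 3.1×0.85 + 89.2×0.04 = 103.600 m^2.
Volume V = 35.7 × 2.5 × 2.7 = 240.975 m³.
T = 0.161 V/A = 0.161·240.975/103.600 = 0.374 s.

0.374 sec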